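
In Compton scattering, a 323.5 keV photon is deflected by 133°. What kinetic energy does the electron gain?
166.8284 keV

By energy conservation: K_e = E_initial - E_final

First find the scattered photon energy:
Initial wavelength: λ = hc/E = 3.8326 pm
Compton shift: Δλ = λ_C(1 - cos(133°)) = 4.0810 pm
Final wavelength: λ' = 3.8326 + 4.0810 = 7.9136 pm
Final photon energy: E' = hc/λ' = 156.6716 keV

Electron kinetic energy:
K_e = E - E' = 323.5000 - 156.6716 = 166.8284 keV

(Intermediate values are shown rounded; full precision is carried through to the final answer.)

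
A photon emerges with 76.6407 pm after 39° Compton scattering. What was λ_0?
76.1000 pm

From λ' = λ + Δλ, we have λ = λ' - Δλ

First calculate the Compton shift:
Δλ = λ_C(1 - cos θ)
Δλ = 2.4263 × (1 - cos(39°))
Δλ = 2.4263 × 0.2229
Δλ = 0.5407 pm

Initial wavelength:
λ = λ' - Δλ
λ = 76.6407 - 0.5407
λ = 76.1000 pm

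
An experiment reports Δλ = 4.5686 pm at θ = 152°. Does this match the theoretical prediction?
Yes, consistent

Calculate the expected shift for θ = 152°:

Δλ_expected = λ_C(1 - cos(152°))
Δλ_expected = 2.4263 × (1 - cos(152°))
Δλ_expected = 2.4263 × 1.8829
Δλ_expected = 4.5686 pm

Given shift: 4.5686 pm
Expected shift: 4.5686 pm
Difference: 0.0000 pm

The values match. This is consistent with Compton scattering at the stated angle.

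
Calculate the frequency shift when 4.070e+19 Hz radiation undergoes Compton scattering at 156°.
1.574e+19 Hz (decrease)

Convert frequency to wavelength (c = 299792458 m/s):
λ₀ = c/f₀ = 299792458/4.070e+19 = 7.3659081e-12 m = 7.3659 pm

Calculate Compton shift:
Δλ = λ_C(1 - cos(156°)) = 4.6429 pm

Final wavelength:
λ' = λ₀ + Δλ = 7.3659 + 4.6429 = 12.0088 pm

Final frequency:
f' = c/λ' = 299792458/1.2008763e-11 = 2.4964475e+19 Hz

Frequency shift (decrease):
Δf = f₀ - f' = 4.070e+19 - 2.4964475e+19 = 1.574e+19 Hz

(Intermediate values are shown rounded; full precision is carried through to the final answer.)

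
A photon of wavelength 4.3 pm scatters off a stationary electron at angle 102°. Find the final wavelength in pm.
7.2308 pm

Using the Compton scattering formula:
λ' = λ + Δλ = λ + λ_C(1 - cos θ)

Given:
- Initial wavelength λ = 4.3 pm
- Scattering angle θ = 102°
- Compton wavelength λ_C ≈ 2.4263 pm

Calculate the shift:
Δλ = 2.4263 × (1 - cos(102°))
Δλ = 2.4263 × 1.2079
Δλ = 2.9308 pm

Final wavelength:
λ' = 4.3 + 2.9308 = 7.2308 pm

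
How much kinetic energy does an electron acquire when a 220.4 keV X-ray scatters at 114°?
83.2280 keV

By energy conservation: K_e = E_initial - E_final

First find the scattered photon energy:
Initial wavelength: λ = hc/E = 5.6254 pm
Compton shift: Δλ = λ_C(1 - cos(114°)) = 3.4132 pm
Final wavelength: λ' = 5.6254 + 3.4132 = 9.0386 pm
Final photon energy: E' = hc/λ' = 137.1720 keV

Electron kinetic energy:
K_e = E - E' = 220.4000 - 137.1720 = 83.2280 keV

(Intermediate values are shown rounded; full precision is carried through to the final answer.)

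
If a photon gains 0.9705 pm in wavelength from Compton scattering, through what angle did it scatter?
53.13°

From the Compton formula Δλ = λ_C(1 - cos θ), we can solve for θ:

cos θ = 1 - Δλ/λ_C

Given:
- Δλ = 0.9705 pm
- λ_C = h/(m_e·c) ≈ 2.42631024 pm

cos θ = 1 - 0.9705/2.42631024
cos θ = 1 - 0.399990
cos θ = 0.600010

θ = arccos(0.600010)
θ = 53.13°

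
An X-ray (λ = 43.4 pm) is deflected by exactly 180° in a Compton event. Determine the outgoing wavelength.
48.2526 pm

Using the Compton formula: λ' = λ + λ_C(1 − cos θ)

For θ = 180°, cos θ = -1 (exact) = -1.0000, so:
1 − cos 180° = 1 − (-1) = 2.0000

Δλ = λ_C × 2.0000 = 2.4263 × 2.0000 = 4.8526 pm

λ' = 43.4 + 4.8526 = 48.2526 pm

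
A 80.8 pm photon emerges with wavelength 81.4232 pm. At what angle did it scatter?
42.00°

First find the wavelength shift:
Δλ = λ' - λ = 81.4232 - 80.8 = 0.6232 pm

Using Δλ = λ_C(1 - cos θ), with λ_C = h/(m_e·c) ≈ 2.42631024 pm:
cos θ = 1 - Δλ/λ_C
cos θ = 1 - 0.6232/2.42631024
cos θ = 0.743149

θ = arccos(0.743149)
θ = 42.00°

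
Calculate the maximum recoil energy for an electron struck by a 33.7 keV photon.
3.9270 keV

Maximum energy transfer occurs at θ = 180° (backscattering).

Initial photon: E₀ = 33.7 keV → λ₀ = 36.7906 pm

Maximum Compton shift (at 180°):
Δλ_max = 2λ_C = 2 × 2.4263 = 4.8526 pm

Final wavelength:
λ' = 36.7906 + 4.8526 = 41.6432 pm

Minimum photon energy (maximum energy to electron):
E'_min = hc/λ' = 29.7730 keV

Maximum electron kinetic energy:
K_max = E₀ - E'_min = 33.7000 - 29.7730 = 3.9270 keV

(Intermediate values are shown rounded; full precision is carried through to the final answer.)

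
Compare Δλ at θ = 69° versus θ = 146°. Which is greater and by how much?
146° produces the larger shift by a factor of 2.851

Calculate both shifts using Δλ = λ_C(1 - cos θ):

For θ₁ = 69°:
Δλ₁ = 2.4263 × (1 - cos(69°))
Δλ₁ = 2.4263 × 0.6416
Δλ₁ = 1.5568 pm

For θ₂ = 146°:
Δλ₂ = 2.4263 × (1 - cos(146°))
Δλ₂ = 2.4263 × 1.8290
Δλ₂ = 4.4378 pm

The 146° angle produces the larger shift.
Ratio: 4.4378/1.5568 = 2.851

(Intermediate values are shown rounded; full precision is carried through to the final answer.)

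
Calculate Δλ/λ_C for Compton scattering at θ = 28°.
0.1171 λ_C

The Compton shift formula is:
Δλ = λ_C(1 - cos θ)

Dividing both sides by λ_C:
Δλ/λ_C = 1 - cos θ

For θ = 28°:
Δλ/λ_C = 1 - cos(28°)
Δλ/λ_C = 1 - 0.8829
Δλ/λ_C = 0.1171

This means the shift is 0.1171 × λ_C = 0.2840 pm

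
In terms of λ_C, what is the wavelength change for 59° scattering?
0.4850 λ_C

The Compton shift formula is:
Δλ = λ_C(1 - cos θ)

Dividing both sides by λ_C:
Δλ/λ_C = 1 - cos θ

For θ = 59°:
Δλ/λ_C = 1 - cos(59°)
Δλ/λ_C = 1 - 0.5150
Δλ/λ_C = 0.4850

This means the shift is 0.4850 × λ_C = 1.1767 pm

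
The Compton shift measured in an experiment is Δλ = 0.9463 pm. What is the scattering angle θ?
52.41°

From the Compton formula Δλ = λ_C(1 - cos θ), we can solve for θ:

cos θ = 1 - Δλ/λ_C

Given:
- Δλ = 0.9463 pm
- λ_C = h/(m_e·c) ≈ 2.42631024 pm

cos θ = 1 - 0.9463/2.42631024
cos θ = 1 - 0.390016
cos θ = 0.609984

θ = arccos(0.609984)
θ = 52.41°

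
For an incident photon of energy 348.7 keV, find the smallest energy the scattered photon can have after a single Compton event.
147.4557 keV (at θ = 180°)

The scattered photon has minimum energy when its wavelength is maximum, i.e., when the Compton shift Δλ = λ_C(1 − cos θ) is maximum. This occurs at θ = 180° (backscattering), giving Δλ_max = 2λ_C = 4.8526 pm.

Initial wavelength: λ₀ = hc/E₀ = 3.5556 pm
Maximum final wavelength: λ'_max = λ₀ + 2λ_C = 3.5556 + 4.8526 = 8.4082 pm
Minimum final energy: E'_min = hc/λ'_max = 147.4557 keV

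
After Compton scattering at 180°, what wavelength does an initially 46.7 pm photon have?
51.5526 pm

Using the Compton formula: λ' = λ + λ_C(1 − cos θ)

For θ = 180°, cos θ = -1 (exact) = -1.0000, so:
1 − cos 180° = 1 − (-1) = 2.0000

Δλ = λ_C × 2.0000 = 2.4263 × 2.0000 = 4.8526 pm

λ' = 46.7 + 4.8526 = 51.5526 pm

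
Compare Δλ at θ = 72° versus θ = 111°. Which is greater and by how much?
111° produces the larger shift by a factor of 1.966

Calculate both shifts using Δλ = λ_C(1 - cos θ):

For θ₁ = 72°:
Δλ₁ = 2.4263 × (1 - cos(72°))
Δλ₁ = 2.4263 × 0.6910
Δλ₁ = 1.6765 pm

For θ₂ = 111°:
Δλ₂ = 2.4263 × (1 - cos(111°))
Δλ₂ = 2.4263 × 1.3584
Δλ₂ = 3.2958 pm

The 111° angle produces the larger shift.
Ratio: 3.2958/1.6765 = 1.966

(Intermediate values are shown rounded; full precision is carried through to the final answer.)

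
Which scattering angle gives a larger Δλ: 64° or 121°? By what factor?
121° produces the larger shift by a factor of 2.698

Calculate both shifts using Δλ = λ_C(1 - cos θ):

For θ₁ = 64°:
Δλ₁ = 2.4263 × (1 - cos(64°))
Δλ₁ = 2.4263 × 0.5616
Δλ₁ = 1.3627 pm

For θ₂ = 121°:
Δλ₂ = 2.4263 × (1 - cos(121°))
Δλ₂ = 2.4263 × 1.5150
Δλ₂ = 3.6760 pm

The 121° angle produces the larger shift.
Ratio: 3.6760/1.3627 = 2.698

(Intermediate values are shown rounded; full precision is carried through to the final answer.)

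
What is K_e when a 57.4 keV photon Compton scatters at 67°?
3.6767 keV

By energy conservation: K_e = E_initial - E_final

First find the scattered photon energy:
Initial wavelength: λ = hc/E = 21.6000 pm
Compton shift: Δλ = λ_C(1 - cos(67°)) = 1.4783 pm
Final wavelength: λ' = 21.6000 + 1.4783 = 23.0783 pm
Final photon energy: E' = hc/λ' = 53.7233 keV

Electron kinetic energy:
K_e = E - E' = 57.4000 - 53.7233 = 3.6767 keV

(Intermediate values are shown rounded; full precision is carried through to the final answer.)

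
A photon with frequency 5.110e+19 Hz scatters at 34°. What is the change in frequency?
3.374e+18 Hz (decrease)

Convert frequency to wavelength (c = 299792458 m/s):
λ₀ = c/f₀ = 299792458/5.110e+19 = 5.8667800e-12 m = 5.8668 pm

Calculate Compton shift:
Δλ = λ_C(1 - cos(34°)) = 0.4148 pm

Final wavelength:
λ' = λ₀ + Δλ = 5.8668 + 0.4148 = 6.2816 pm

Final frequency:
f' = c/λ' = 299792458/6.2815879e-12 = 4.7725585e+19 Hz

Frequency shift (decrease):
Δf = f₀ - f' = 5.110e+19 - 4.7725585e+19 = 3.374e+18 Hz

(Intermediate values are shown rounded; full precision is carried through to the final answer.)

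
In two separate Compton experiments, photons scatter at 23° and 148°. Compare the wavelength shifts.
148° produces the larger shift by a factor of 23.247

Calculate both shifts using Δλ = λ_C(1 - cos θ):

For θ₁ = 23°:
Δλ₁ = 2.4263 × (1 - cos(23°))
Δλ₁ = 2.4263 × 0.0795
Δλ₁ = 0.1929 pm

For θ₂ = 148°:
Δλ₂ = 2.4263 × (1 - cos(148°))
Δλ₂ = 2.4263 × 1.8480
Δλ₂ = 4.4839 pm

The 148° angle produces the larger shift.
Ratio: 4.4839/0.1929 = 23.247

(Intermediate values are shown rounded; full precision is carried through to the final answer.)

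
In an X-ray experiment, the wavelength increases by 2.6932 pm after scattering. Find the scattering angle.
96.32°

From the Compton formula Δλ = λ_C(1 - cos θ), we can solve for θ:

cos θ = 1 - Δλ/λ_C

Given:
- Δλ = 2.6932 pm
- λ_C = h/(m_e·c) ≈ 2.42631024 pm

cos θ = 1 - 2.6932/2.42631024
cos θ = 1 - 1.109998
cos θ = -0.109998

θ = arccos(-0.109998)
θ = 96.32°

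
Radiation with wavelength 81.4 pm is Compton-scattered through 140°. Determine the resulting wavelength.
85.6850 pm

Using the Compton scattering formula:
λ' = λ + Δλ = λ + λ_C(1 - cos θ)

Given:
- Initial wavelength λ = 81.4 pm
- Scattering angle θ = 140°
- Compton wavelength λ_C ≈ 2.4263 pm

Calculate the shift:
Δλ = 2.4263 × (1 - cos(140°))
Δλ = 2.4263 × 1.7660
Δλ = 4.2850 pm

Final wavelength:
λ' = 81.4 + 4.2850 = 85.6850 pm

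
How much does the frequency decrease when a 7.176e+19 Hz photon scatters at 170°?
3.843e+19 Hz (decrease)

Convert frequency to wavelength (c = 299792458 m/s):
λ₀ = c/f₀ = 299792458/7.176e+19 = 4.1777098e-12 m = 4.1777 pm

Calculate Compton shift:
Δλ = λ_C(1 - cos(170°)) = 4.8158 pm

Final wavelength:
λ' = λ₀ + Δλ = 4.1777 + 4.8158 = 8.9935 pm

Final frequency:
f' = c/λ' = 299792458/8.9934692e-12 = 3.3334462e+19 Hz

Frequency shift (decrease):
Δf = f₀ - f' = 7.176e+19 - 3.3334462e+19 = 3.843e+19 Hz

(Intermediate values are shown rounded; full precision is carried through to the final answer.)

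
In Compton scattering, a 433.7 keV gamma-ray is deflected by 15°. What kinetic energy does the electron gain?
12.1900 keV

By energy conservation: K_e = E_initial - E_final

First find the scattered photon energy:
Initial wavelength: λ = hc/E = 2.8588 pm
Compton shift: Δλ = λ_C(1 - cos(15°)) = 0.0827 pm
Final wavelength: λ' = 2.8588 + 0.0827 = 2.9414 pm
Final photon energy: E' = hc/λ' = 421.5100 keV

Electron kinetic energy:
K_e = E - E' = 433.7000 - 421.5100 = 12.1900 keV

(Intermediate values are shown rounded; full precision is carried through to the final answer.)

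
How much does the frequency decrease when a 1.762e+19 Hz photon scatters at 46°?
7.352e+17 Hz (decrease)

Convert frequency to wavelength (c = 299792458 m/s):
λ₀ = c/f₀ = 299792458/1.762e+19 = 1.7014328e-11 m = 17.0143 pm

Calculate Compton shift:
Δλ = λ_C(1 - cos(46°)) = 0.7409 pm

Final wavelength:
λ' = λ₀ + Δλ = 17.0143 + 0.7409 = 17.7552 pm

Final frequency:
f' = c/λ' = 299792458/1.7755181e-11 = 1.6884787e+19 Hz

Frequency shift (decrease):
Δf = f₀ - f' = 1.762e+19 - 1.6884787e+19 = 7.352e+17 Hz

(Intermediate values are shown rounded; full precision is carried through to the final answer.)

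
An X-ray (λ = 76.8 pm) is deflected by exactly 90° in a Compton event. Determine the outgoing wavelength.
79.2263 pm

Using the Compton formula: λ' = λ + λ_C(1 − cos θ)

For θ = 90°, cos θ = 0 (exact) = 0.0000, so:
1 − cos 90° = 1 − (0) = 1.0000

Δλ = λ_C × 1.0000 = 2.4263 × 1.0000 = 2.4263 pm

λ' = 76.8 + 2.4263 = 79.2263 pm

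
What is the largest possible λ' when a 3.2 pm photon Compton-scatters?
8.0526 pm (at θ = 180°)

The Compton shift is Δλ = λ_C(1 − cos θ).

Since cos θ ranges from −1 to 1, the factor (1 − cos θ) ranges from 0 to 2; the maximum shift occurs at θ = 180° (backscattering):
Δλ_max = 2λ_C = 2 × 2.4263 pm = 4.8526 pm

Maximum scattered wavelength:
λ'_max = λ₀ + Δλ_max = 3.2 + 4.8526 = 8.0526 pm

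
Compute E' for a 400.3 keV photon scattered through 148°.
163.5412 keV

First convert energy to wavelength:
λ = hc/E, with hc ≈ 1239.842 keV·pm (i.e. 1239.842 eV·nm)

For E = 400.3 keV = 400300 eV:
λ = 1239.842 keV·pm / 400.3 keV
λ = 3.0973 pm

Calculate the Compton shift:
Δλ = λ_C(1 - cos(148°)) = 2.4263 × 1.8480
Δλ = 4.4839 pm

Final wavelength:
λ' = 3.0973 + 4.4839 = 7.5812 pm

Final energy:
E' = hc/λ' = 1239.842 / 7.5812 = 163.5412 keV

(Intermediate values are shown rounded; full precision is carried through to the final answer.)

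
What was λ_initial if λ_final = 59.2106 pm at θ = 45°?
58.5000 pm

From λ' = λ + Δλ, we have λ = λ' - Δλ

First calculate the Compton shift:
Δλ = λ_C(1 - cos θ)
Δλ = 2.4263 × (1 - cos(45°))
Δλ = 2.4263 × 0.2929
Δλ = 0.7106 pm

Initial wavelength:
λ = λ' - Δλ
λ = 59.2106 - 0.7106
λ = 58.5000 pm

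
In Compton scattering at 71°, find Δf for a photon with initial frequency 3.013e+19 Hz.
4.255e+18 Hz (decrease)

Convert frequency to wavelength (c = 299792458 m/s):
λ₀ = c/f₀ = 299792458/3.013e+19 = 9.9499654e-12 m = 9.9500 pm

Calculate Compton shift:
Δλ = λ_C(1 - cos(71°)) = 1.6364 pm

Final wavelength:
λ' = λ₀ + Δλ = 9.9500 + 1.6364 = 11.5863 pm

Final frequency:
f' = c/λ' = 299792458/1.1586346e-11 = 2.5874633e+19 Hz

Frequency shift (decrease):
Δf = f₀ - f' = 3.013e+19 - 2.5874633e+19 = 4.255e+18 Hz

(Intermediate values are shown rounded; full precision is carried through to the final answer.)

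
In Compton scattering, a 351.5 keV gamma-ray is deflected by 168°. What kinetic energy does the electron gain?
202.6038 keV

By energy conservation: K_e = E_initial - E_final

First find the scattered photon energy:
Initial wavelength: λ = hc/E = 3.5273 pm
Compton shift: Δλ = λ_C(1 - cos(168°)) = 4.7996 pm
Final wavelength: λ' = 3.5273 + 4.7996 = 8.3269 pm
Final photon energy: E' = hc/λ' = 148.8962 keV

Electron kinetic energy:
K_e = E - E' = 351.5000 - 148.8962 = 202.6038 keV

(Intermediate values are shown rounded; full precision is carried through to the final answer.)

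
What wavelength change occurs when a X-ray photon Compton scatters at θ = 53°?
0.9661 pm

Using the Compton scattering formula:
Δλ = λ_C(1 - cos θ)

where λ_C = h/(m_e·c) ≈ 2.4263 pm is the Compton wavelength of an electron.

For θ = 53°:
cos(53°) = 0.6018
1 - cos(53°) = 0.3982

Δλ = 2.4263 × 0.3982
Δλ = 0.9661 pm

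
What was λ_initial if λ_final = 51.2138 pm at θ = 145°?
46.8000 pm

From λ' = λ + Δλ, we have λ = λ' - Δλ

First calculate the Compton shift:
Δλ = λ_C(1 - cos θ)
Δλ = 2.4263 × (1 - cos(145°))
Δλ = 2.4263 × 1.8192
Δλ = 4.4138 pm

Initial wavelength:
λ = λ' - Δλ
λ = 51.2138 - 4.4138
λ = 46.8000 pm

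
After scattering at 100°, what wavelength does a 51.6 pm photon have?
54.4476 pm

Using the Compton scattering formula:
λ' = λ + Δλ = λ + λ_C(1 - cos θ)

Given:
- Initial wavelength λ = 51.6 pm
- Scattering angle θ = 100°
- Compton wavelength λ_C ≈ 2.4263 pm

Calculate the shift:
Δλ = 2.4263 × (1 - cos(100°))
Δλ = 2.4263 × 1.1736
Δλ = 2.8476 pm

Final wavelength:
λ' = 51.6 + 2.8476 = 54.4476 pm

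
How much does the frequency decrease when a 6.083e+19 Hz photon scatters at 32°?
4.234e+18 Hz (decrease)

Convert frequency to wavelength (c = 299792458 m/s):
λ₀ = c/f₀ = 299792458/6.083e+19 = 4.9283652e-12 m = 4.9284 pm

Calculate Compton shift:
Δλ = λ_C(1 - cos(32°)) = 0.3687 pm

Final wavelength:
λ' = λ₀ + Δλ = 4.9284 + 0.3687 = 5.2970 pm

Final frequency:
f' = c/λ' = 299792458/5.2970477e-12 = 5.6596141e+19 Hz

Frequency shift (decrease):
Δf = f₀ - f' = 6.083e+19 - 5.6596141e+19 = 4.234e+18 Hz

(Intermediate values are shown rounded; full precision is carried through to the final answer.)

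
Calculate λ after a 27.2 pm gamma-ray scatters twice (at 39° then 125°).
31.5587 pm

Apply Compton shift twice:

First scattering at θ₁ = 39°:
Δλ₁ = λ_C(1 - cos(39°))
Δλ₁ = 2.4263 × 0.2229
Δλ₁ = 0.5407 pm

After first scattering:
λ₁ = 27.2 + 0.5407 = 27.7407 pm

Second scattering at θ₂ = 125°:
Δλ₂ = λ_C(1 - cos(125°))
Δλ₂ = 2.4263 × 1.5736
Δλ₂ = 3.8180 pm

Final wavelength:
λ₂ = 27.7407 + 3.8180 = 31.5587 pm

Total shift: Δλ_total = 0.5407 + 3.8180 = 4.3587 pm

(Intermediate values are shown rounded; full precision is carried through to the final answer.)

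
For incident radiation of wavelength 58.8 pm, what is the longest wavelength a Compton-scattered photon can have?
63.6526 pm (at θ = 180°)

The Compton shift is Δλ = λ_C(1 − cos θ).

Since cos θ ranges from −1 to 1, the factor (1 − cos θ) ranges from 0 to 2; the maximum shift occurs at θ = 180° (backscattering):
Δλ_max = 2λ_C = 2 × 2.4263 pm = 4.8526 pm

Maximum scattered wavelength:
λ'_max = λ₀ + Δλ_max = 58.8 + 4.8526 = 63.6526 pm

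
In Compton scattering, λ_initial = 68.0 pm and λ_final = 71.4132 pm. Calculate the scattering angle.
114.00°

First find the wavelength shift:
Δλ = λ' - λ = 71.4132 - 68.0 = 3.4132 pm

Using Δλ = λ_C(1 - cos θ), with λ_C = h/(m_e·c) ≈ 2.42631024 pm:
cos θ = 1 - Δλ/λ_C
cos θ = 1 - 3.4132/2.42631024
cos θ = -0.406745

θ = arccos(-0.406745)
θ = 114.00°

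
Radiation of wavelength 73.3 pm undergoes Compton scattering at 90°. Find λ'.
75.7263 pm

Using the Compton formula: λ' = λ + λ_C(1 − cos θ)

For θ = 90°, cos θ = 0 (exact) = 0.0000, so:
1 − cos 90° = 1 − (0) = 1.0000

Δλ = λ_C × 1.0000 = 2.4263 × 1.0000 = 2.4263 pm

λ' = 73.3 + 2.4263 = 75.7263 pm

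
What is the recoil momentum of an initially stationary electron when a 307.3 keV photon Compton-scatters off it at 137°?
2.2972e-22 kg·m/s

The electron is initially at rest, so by conservation of momentum:
p⃗_e = p⃗₀ − p⃗'  (incident photon momentum minus scattered photon momentum)

Photon momentum magnitudes (p = h/λ = E/c):
λ₀ = hc/E₀ = 4.0346 pm → p₀ = h/λ₀ = 1.6423e-22 kg·m/s
Δλ = λ_C(1 − cos 137°) = 4.2008 pm
λ' = 8.2354 pm → p' = h/λ' = 8.0458e-23 kg·m/s

The scattered photon makes angle θ = 137° with the incident direction, so by the law of cosines:
|p⃗_e|² = p₀² + p'² − 2p₀p'cos θ
|p⃗_e|² = (1.6423e-22)² + (8.0458e-23)² − 2·1.6423e-22·8.0458e-23·cos(137°)
|p⃗_e| = 2.2972e-22 kg·m/s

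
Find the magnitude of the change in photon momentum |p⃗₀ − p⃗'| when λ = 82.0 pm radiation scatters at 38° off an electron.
5.2454e-24 kg·m/s

Photon momentum magnitude is p = h/λ.

Initial momentum:
p₀ = h/λ = 6.6261e-34/8.2000e-11 = 8.0806e-24 kg·m/s

After scattering:
λ' = λ + Δλ = 82.0 + 0.5144 = 82.5144 pm
p' = h/λ' = 6.6261e-34/8.2514e-11 = 8.0302e-24 kg·m/s

Momentum is a vector; the scattered photon's direction makes angle θ = 38° with the incident direction. The magnitude of the vector change Δp⃗ = p⃗₀ − p⃗' is found from the law of cosines:
|Δp⃗|² = p₀² + p'² − 2p₀p'cos θ
|Δp⃗|² = (8.0806e-24)² + (8.0302e-24)² − 2·8.0806e-24·8.0302e-24·cos(38°)
|Δp⃗| = 5.2454e-24 kg·m/s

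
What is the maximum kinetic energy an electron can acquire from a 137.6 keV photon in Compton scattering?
48.1653 keV

Maximum energy transfer occurs at θ = 180° (backscattering).

Initial photon: E₀ = 137.6 keV → λ₀ = 9.0105 pm

Maximum Compton shift (at 180°):
Δλ_max = 2λ_C = 2 × 2.4263 = 4.8526 pm

Final wavelength:
λ' = 9.0105 + 4.8526 = 13.8631 pm

Minimum photon energy (maximum energy to electron):
E'_min = hc/λ' = 89.4347 keV

Maximum electron kinetic energy:
K_max = E₀ - E'_min = 137.6000 - 89.4347 = 48.1653 keV

(Intermediate values are shown rounded; full precision is carried through to the final answer.)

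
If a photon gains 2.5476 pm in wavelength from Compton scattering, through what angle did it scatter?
92.87°

From the Compton formula Δλ = λ_C(1 - cos θ), we can solve for θ:

cos θ = 1 - Δλ/λ_C

Given:
- Δλ = 2.5476 pm
- λ_C = h/(m_e·c) ≈ 2.42631024 pm

cos θ = 1 - 2.5476/2.42631024
cos θ = 1 - 1.049989
cos θ = -0.049989

θ = arccos(-0.049989)
θ = 92.87°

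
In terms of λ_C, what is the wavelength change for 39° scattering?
0.2229 λ_C

The Compton shift formula is:
Δλ = λ_C(1 - cos θ)

Dividing both sides by λ_C:
Δλ/λ_C = 1 - cos θ

For θ = 39°:
Δλ/λ_C = 1 - cos(39°)
Δλ/λ_C = 1 - 0.7771
Δλ/λ_C = 0.2229

This means the shift is 0.2229 × λ_C = 0.5407 pm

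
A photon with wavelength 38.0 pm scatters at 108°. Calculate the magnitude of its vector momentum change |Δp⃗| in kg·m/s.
2.7137e-23 kg·m/s

Photon momentum magnitude is p = h/λ.

Initial momentum:
p₀ = h/λ = 6.6261e-34/3.8000e-11 = 1.7437e-23 kg·m/s

After scattering:
λ' = λ + Δλ = 38.0 + 3.1761 = 41.1761 pm
p' = h/λ' = 6.6261e-34/4.1176e-11 = 1.6092e-23 kg·m/s

Momentum is a vector; the scattered photon's direction makes angle θ = 108° with the incident direction. The magnitude of the vector change Δp⃗ = p⃗₀ − p⃗' is found from the law of cosines:
|Δp⃗|² = p₀² + p'² − 2p₀p'cos θ
|Δp⃗|² = (1.7437e-23)² + (1.6092e-23)² − 2·1.7437e-23·1.6092e-23·cos(108°)
|Δp⃗| = 2.7137e-23 kg·m/s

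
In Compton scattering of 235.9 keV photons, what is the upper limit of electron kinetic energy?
113.2456 keV

Maximum energy transfer occurs at θ = 180° (backscattering).

Initial photon: E₀ = 235.9 keV → λ₀ = 5.2558 pm

Maximum Compton shift (at 180°):
Δλ_max = 2λ_C = 2 × 2.4263 = 4.8526 pm

Final wavelength:
λ' = 5.2558 + 4.8526 = 10.1084 pm

Minimum photon energy (maximum energy to electron):
E'_min = hc/λ' = 122.6544 keV

Maximum electron kinetic energy:
K_max = E₀ - E'_min = 235.9000 - 122.6544 = 113.2456 keV

(Intermediate values are shown rounded; full precision is carried through to the final answer.)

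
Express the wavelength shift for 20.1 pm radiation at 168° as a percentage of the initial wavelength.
23.8786%

Calculate the Compton shift:
Δλ = λ_C(1 - cos(168°))
Δλ = 2.4263 × (1 - cos(168°))
Δλ = 2.4263 × 1.9781
Δλ = 4.7996 pm

Percentage change:
(Δλ/λ₀) × 100 = (4.7996/20.1) × 100
= 23.8786%

(Intermediate values are shown rounded; full precision is carried through to the final answer.)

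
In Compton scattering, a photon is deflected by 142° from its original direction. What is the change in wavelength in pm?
4.3383 pm

Using the Compton scattering formula:
Δλ = λ_C(1 - cos θ)

where λ_C = h/(m_e·c) ≈ 2.4263 pm is the Compton wavelength of an electron.

For θ = 142°:
cos(142°) = -0.7880
1 - cos(142°) = 1.7880

Δλ = 2.4263 × 1.7880
Δλ = 4.3383 pm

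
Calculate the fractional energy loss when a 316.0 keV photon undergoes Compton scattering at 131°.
0.5060 (or 50.60%)

Calculate initial and final photon energies:

Initial: E₀ = 316.0 keV → λ₀ = 3.9236 pm
Compton shift: Δλ = 4.0181 pm
Final wavelength: λ' = 7.9417 pm
Final energy: E' = 156.1187 keV

Fractional energy loss:
(E₀ - E')/E₀ = (316.0000 - 156.1187)/316.0000
= 159.8813/316.0000
= 0.5060
= 50.60%

(Intermediate values are shown rounded; full precision is carried through to the final answer.)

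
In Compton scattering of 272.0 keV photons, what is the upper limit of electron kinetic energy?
140.2542 keV

Maximum energy transfer occurs at θ = 180° (backscattering).

Initial photon: E₀ = 272.0 keV → λ₀ = 4.5582 pm

Maximum Compton shift (at 180°):
Δλ_max = 2λ_C = 2 × 2.4263 = 4.8526 pm

Final wavelength:
λ' = 4.5582 + 4.8526 = 9.4109 pm

Minimum photon energy (maximum energy to electron):
E'_min = hc/λ' = 131.7458 keV

Maximum electron kinetic energy:
K_max = E₀ - E'_min = 272.0000 - 131.7458 = 140.2542 keV

(Intermediate values are shown rounded; full precision is carried through to the final answer.)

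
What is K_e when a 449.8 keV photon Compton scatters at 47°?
98.3709 keV

By energy conservation: K_e = E_initial - E_final

First find the scattered photon energy:
Initial wavelength: λ = hc/E = 2.7564 pm
Compton shift: Δλ = λ_C(1 - cos(47°)) = 0.7716 pm
Final wavelength: λ' = 2.7564 + 0.7716 = 3.5280 pm
Final photon energy: E' = hc/λ' = 351.4291 keV

Electron kinetic energy:
K_e = E - E' = 449.8000 - 351.4291 = 98.3709 keV

(Intermediate values are shown rounded; full precision is carried through to the final answer.)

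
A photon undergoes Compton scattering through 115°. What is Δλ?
3.4517 pm

Using the Compton scattering formula:
Δλ = λ_C(1 - cos θ)

where λ_C = h/(m_e·c) ≈ 2.4263 pm is the Compton wavelength of an electron.

For θ = 115°:
cos(115°) = -0.4226
1 - cos(115°) = 1.4226

Δλ = 2.4263 × 1.4226
Δλ = 3.4517 pm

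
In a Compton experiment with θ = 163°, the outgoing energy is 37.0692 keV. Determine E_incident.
43.1999 keV

Convert final energy to wavelength (hc ≈ 1239.842 keV·pm):
λ' = hc/E' = 1239.842 / 37.0692 = 33.4467 pm

Calculate the Compton shift:
Δλ = λ_C(1 - cos(163°))
Δλ = 2.4263 × (1 - cos(163°))
Δλ = 4.7466 pm

Initial wavelength:
λ = λ' - Δλ = 33.4467 - 4.7466 = 28.7001 pm

Initial energy:
E = hc/λ = 1239.842 / 28.7001 = 43.1999 keV

(Intermediate values are shown rounded; full precision is carried through to the final answer.)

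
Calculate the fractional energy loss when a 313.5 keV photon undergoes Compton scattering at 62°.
0.2456 (or 24.56%)

Calculate initial and final photon energies:

Initial: E₀ = 313.5 keV → λ₀ = 3.9548 pm
Compton shift: Δλ = 1.2872 pm
Final wavelength: λ' = 5.2421 pm
Final energy: E' = 236.5178 keV

Fractional energy loss:
(E₀ - E')/E₀ = (313.5000 - 236.5178)/313.5000
= 76.9822/313.5000
= 0.2456
= 24.56%

(Intermediate values are shown rounded; full precision is carried through to the final answer.)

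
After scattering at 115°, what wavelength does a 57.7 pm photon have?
61.1517 pm

Using the Compton scattering formula:
λ' = λ + Δλ = λ + λ_C(1 - cos θ)

Given:
- Initial wavelength λ = 57.7 pm
- Scattering angle θ = 115°
- Compton wavelength λ_C ≈ 2.4263 pm

Calculate the shift:
Δλ = 2.4263 × (1 - cos(115°))
Δλ = 2.4263 × 1.4226
Δλ = 3.4517 pm

Final wavelength:
λ' = 57.7 + 3.4517 = 61.1517 pm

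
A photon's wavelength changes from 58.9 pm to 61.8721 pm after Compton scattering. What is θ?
103.00°

First find the wavelength shift:
Δλ = λ' - λ = 61.8721 - 58.9 = 2.9721 pm

Using Δλ = λ_C(1 - cos θ), with λ_C = h/(m_e·c) ≈ 2.42631024 pm:
cos θ = 1 - Δλ/λ_C
cos θ = 1 - 2.9721/2.42631024
cos θ = -0.224946

θ = arccos(-0.224946)
θ = 103.00°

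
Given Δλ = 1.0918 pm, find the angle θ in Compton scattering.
56.63°

From the Compton formula Δλ = λ_C(1 - cos θ), we can solve for θ:

cos θ = 1 - Δλ/λ_C

Given:
- Δλ = 1.0918 pm
- λ_C = h/(m_e·c) ≈ 2.42631024 pm

cos θ = 1 - 1.0918/2.42631024
cos θ = 1 - 0.449984
cos θ = 0.550016

θ = arccos(0.550016)
θ = 56.63°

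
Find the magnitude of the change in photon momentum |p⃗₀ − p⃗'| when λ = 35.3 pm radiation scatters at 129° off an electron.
3.2188e-23 kg·m/s

Photon momentum magnitude is p = h/λ.

Initial momentum:
p₀ = h/λ = 6.6261e-34/3.5300e-11 = 1.8771e-23 kg·m/s

After scattering:
λ' = λ + Δλ = 35.3 + 3.9532 = 39.2532 pm
p' = h/λ' = 6.6261e-34/3.9253e-11 = 1.6880e-23 kg·m/s

Momentum is a vector; the scattered photon's direction makes angle θ = 129° with the incident direction. The magnitude of the vector change Δp⃗ = p⃗₀ − p⃗' is found from the law of cosines:
|Δp⃗|² = p₀² + p'² − 2p₀p'cos θ
|Δp⃗|² = (1.8771e-23)² + (1.6880e-23)² − 2·1.8771e-23·1.6880e-23·cos(129°)
|Δp⃗| = 3.2188e-23 kg·m/s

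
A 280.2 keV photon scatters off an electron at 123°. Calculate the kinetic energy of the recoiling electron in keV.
128.4932 keV

By energy conservation: K_e = E_initial - E_final

First find the scattered photon energy:
Initial wavelength: λ = hc/E = 4.4248 pm
Compton shift: Δλ = λ_C(1 - cos(123°)) = 3.7478 pm
Final wavelength: λ' = 4.4248 + 3.7478 = 8.1726 pm
Final photon energy: E' = hc/λ' = 151.7068 keV

Electron kinetic energy:
K_e = E - E' = 280.2000 - 151.7068 = 128.4932 keV

(Intermediate values are shown rounded; full precision is carried through to the final answer.)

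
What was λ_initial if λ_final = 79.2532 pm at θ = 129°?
75.3000 pm

From λ' = λ + Δλ, we have λ = λ' - Δλ

First calculate the Compton shift:
Δλ = λ_C(1 - cos θ)
Δλ = 2.4263 × (1 - cos(129°))
Δλ = 2.4263 × 1.6293
Δλ = 3.9532 pm

Initial wavelength:
λ = λ' - Δλ
λ = 79.2532 - 3.9532
λ = 75.3000 pm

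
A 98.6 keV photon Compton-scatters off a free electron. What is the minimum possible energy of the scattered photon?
71.1446 keV (at θ = 180°)

The scattered photon has minimum energy when its wavelength is maximum, i.e., when the Compton shift Δλ = λ_C(1 − cos θ) is maximum. This occurs at θ = 180° (backscattering), giving Δλ_max = 2λ_C = 4.8526 pm.

Initial wavelength: λ₀ = hc/E₀ = 12.5745 pm
Maximum final wavelength: λ'_max = λ₀ + 2λ_C = 12.5745 + 4.8526 = 17.4271 pm
Minimum final energy: E'_min = hc/λ'_max = 71.1446 keV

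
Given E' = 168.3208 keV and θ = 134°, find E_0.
380.9999 keV

Convert final energy to wavelength (hc ≈ 1239.842 keV·pm):
λ' = hc/E' = 1239.842 / 168.3208 = 7.3659 pm

Calculate the Compton shift:
Δλ = λ_C(1 - cos(134°))
Δλ = 2.4263 × (1 - cos(134°))
Δλ = 4.1118 pm

Initial wavelength:
λ = λ' - Δλ = 7.3659 - 4.1118 = 3.2542 pm

Initial energy:
E = hc/λ = 1239.842 / 3.2542 = 380.9999 keV

(Intermediate values are shown rounded; full precision is carried through to the final answer.)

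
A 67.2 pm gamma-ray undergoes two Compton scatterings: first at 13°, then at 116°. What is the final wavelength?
70.7521 pm

Apply Compton shift twice:

First scattering at θ₁ = 13°:
Δλ₁ = λ_C(1 - cos(13°))
Δλ₁ = 2.4263 × 0.0256
Δλ₁ = 0.0622 pm

After first scattering:
λ₁ = 67.2 + 0.0622 = 67.2622 pm

Second scattering at θ₂ = 116°:
Δλ₂ = λ_C(1 - cos(116°))
Δλ₂ = 2.4263 × 1.4384
Δλ₂ = 3.4899 pm

Final wavelength:
λ₂ = 67.2622 + 3.4899 = 70.7521 pm

Total shift: Δλ_total = 0.0622 + 3.4899 = 3.5521 pm

(Intermediate values are shown rounded; full precision is carried through to the final answer.)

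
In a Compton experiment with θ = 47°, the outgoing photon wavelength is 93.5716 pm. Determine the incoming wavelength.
92.8000 pm

From λ' = λ + Δλ, we have λ = λ' - Δλ

First calculate the Compton shift:
Δλ = λ_C(1 - cos θ)
Δλ = 2.4263 × (1 - cos(47°))
Δλ = 2.4263 × 0.3180
Δλ = 0.7716 pm

Initial wavelength:
λ = λ' - Δλ
λ = 93.5716 - 0.7716
λ = 92.8000 pm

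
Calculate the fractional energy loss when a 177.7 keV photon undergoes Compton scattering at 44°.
0.0889 (or 8.89%)

Calculate initial and final photon energies:

Initial: E₀ = 177.7 keV → λ₀ = 6.9772 pm
Compton shift: Δλ = 0.6810 pm
Final wavelength: λ' = 7.6581 pm
Final energy: E' = 161.8987 keV

Fractional energy loss:
(E₀ - E')/E₀ = (177.7000 - 161.8987)/177.7000
= 15.8013/177.7000
= 0.0889
= 8.89%

(Intermediate values are shown rounded; full precision is carried through to the final answer.)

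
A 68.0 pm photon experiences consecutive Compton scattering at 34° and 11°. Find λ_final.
68.4594 pm

Apply Compton shift twice:

First scattering at θ₁ = 34°:
Δλ₁ = λ_C(1 - cos(34°))
Δλ₁ = 2.4263 × 0.1710
Δλ₁ = 0.4148 pm

After first scattering:
λ₁ = 68.0 + 0.4148 = 68.4148 pm

Second scattering at θ₂ = 11°:
Δλ₂ = λ_C(1 - cos(11°))
Δλ₂ = 2.4263 × 0.0184
Δλ₂ = 0.0446 pm

Final wavelength:
λ₂ = 68.4148 + 0.0446 = 68.4594 pm

Total shift: Δλ_total = 0.4148 + 0.0446 = 0.4594 pm

(Intermediate values are shown rounded; full precision is carried through to the final answer.)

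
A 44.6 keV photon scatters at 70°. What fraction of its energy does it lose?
0.0543 (or 5.43%)

Calculate initial and final photon energies:

Initial: E₀ = 44.6 keV → λ₀ = 27.7991 pm
Compton shift: Δλ = 1.5965 pm
Final wavelength: λ' = 29.3956 pm
Final energy: E' = 42.1778 keV

Fractional energy loss:
(E₀ - E')/E₀ = (44.6000 - 42.1778)/44.6000
= 2.4222/44.6000
= 0.0543
= 5.43%

(Intermediate values are shown rounded; full precision is carried through to the final answer.)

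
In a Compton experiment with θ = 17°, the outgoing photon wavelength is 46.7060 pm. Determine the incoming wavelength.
46.6000 pm

From λ' = λ + Δλ, we have λ = λ' - Δλ

First calculate the Compton shift:
Δλ = λ_C(1 - cos θ)
Δλ = 2.4263 × (1 - cos(17°))
Δλ = 2.4263 × 0.0437
Δλ = 0.1060 pm

Initial wavelength:
λ = λ' - Δλ
λ = 46.7060 - 0.1060
λ = 46.6000 pm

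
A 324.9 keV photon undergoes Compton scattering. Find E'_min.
143.0252 keV (at θ = 180°)

The scattered photon has minimum energy when its wavelength is maximum, i.e., when the Compton shift Δλ = λ_C(1 − cos θ) is maximum. This occurs at θ = 180° (backscattering), giving Δλ_max = 2λ_C = 4.8526 pm.

Initial wavelength: λ₀ = hc/E₀ = 3.8161 pm
Maximum final wavelength: λ'_max = λ₀ + 2λ_C = 3.8161 + 4.8526 = 8.6687 pm
Minimum final energy: E'_min = hc/λ'_max = 143.0252 keV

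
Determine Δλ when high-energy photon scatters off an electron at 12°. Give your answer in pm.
0.0530 pm

Using the Compton scattering formula:
Δλ = λ_C(1 - cos θ)

where λ_C = h/(m_e·c) ≈ 2.4263 pm is the Compton wavelength of an electron.

For θ = 12°:
cos(12°) = 0.9781
1 - cos(12°) = 0.0219

Δλ = 2.4263 × 0.0219
Δλ = 0.0530 pm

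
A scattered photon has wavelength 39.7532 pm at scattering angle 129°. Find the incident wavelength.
35.8000 pm

From λ' = λ + Δλ, we have λ = λ' - Δλ

First calculate the Compton shift:
Δλ = λ_C(1 - cos θ)
Δλ = 2.4263 × (1 - cos(129°))
Δλ = 2.4263 × 1.6293
Δλ = 3.9532 pm

Initial wavelength:
λ = λ' - Δλ
λ = 39.7532 - 3.9532
λ = 35.8000 pm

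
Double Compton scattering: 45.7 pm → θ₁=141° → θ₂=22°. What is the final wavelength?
50.1886 pm

Apply Compton shift twice:

First scattering at θ₁ = 141°:
Δλ₁ = λ_C(1 - cos(141°))
Δλ₁ = 2.4263 × 1.7771
Δλ₁ = 4.3119 pm

After first scattering:
λ₁ = 45.7 + 4.3119 = 50.0119 pm

Second scattering at θ₂ = 22°:
Δλ₂ = λ_C(1 - cos(22°))
Δλ₂ = 2.4263 × 0.0728
Δλ₂ = 0.1767 pm

Final wavelength:
λ₂ = 50.0119 + 0.1767 = 50.1886 pm

Total shift: Δλ_total = 4.3119 + 0.1767 = 4.4886 pm

(Intermediate values are shown rounded; full precision is carried through to the final answer.)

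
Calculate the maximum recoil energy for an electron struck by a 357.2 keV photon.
208.2454 keV

Maximum energy transfer occurs at θ = 180° (backscattering).

Initial photon: E₀ = 357.2 keV → λ₀ = 3.4710 pm

Maximum Compton shift (at 180°):
Δλ_max = 2λ_C = 2 × 2.4263 = 4.8526 pm

Final wavelength:
λ' = 3.4710 + 4.8526 = 8.3236 pm

Minimum photon energy (maximum energy to electron):
E'_min = hc/λ' = 148.9546 keV

Maximum electron kinetic energy:
K_max = E₀ - E'_min = 357.2000 - 148.9546 = 208.2454 keV

(Intermediate values are shown rounded; full precision is carried through to the final answer.)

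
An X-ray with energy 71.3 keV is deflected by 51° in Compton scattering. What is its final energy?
67.7936 keV

First convert energy to wavelength:
λ = hc/E, with hc ≈ 1239.842 keV·pm (i.e. 1239.842 eV·nm)

For E = 71.3 keV = 71300 eV:
λ = 1239.842 keV·pm / 71.3 keV
λ = 17.3891 pm

Calculate the Compton shift:
Δλ = λ_C(1 - cos(51°)) = 2.4263 × 0.3707
Δλ = 0.8994 pm

Final wavelength:
λ' = 17.3891 + 0.8994 = 18.2885 pm

Final energy:
E' = hc/λ' = 1239.842 / 18.2885 = 67.7936 keV

(Intermediate values are shown rounded; full precision is carried through to the final answer.)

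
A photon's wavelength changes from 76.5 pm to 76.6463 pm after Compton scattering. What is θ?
20.00°

First find the wavelength shift:
Δλ = λ' - λ = 76.6463 - 76.5 = 0.1463 pm

Using Δλ = λ_C(1 - cos θ), with λ_C = h/(m_e·c) ≈ 2.42631024 pm:
cos θ = 1 - Δλ/λ_C
cos θ = 1 - 0.1463/2.42631024
cos θ = 0.939703

θ = arccos(0.939703)
θ = 20.00°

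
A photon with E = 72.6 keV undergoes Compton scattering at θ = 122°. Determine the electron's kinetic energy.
12.9629 keV

By energy conservation: K_e = E_initial - E_final

First find the scattered photon energy:
Initial wavelength: λ = hc/E = 17.0777 pm
Compton shift: Δλ = λ_C(1 - cos(122°)) = 3.7121 pm
Final wavelength: λ' = 17.0777 + 3.7121 = 20.7898 pm
Final photon energy: E' = hc/λ' = 59.6371 keV

Electron kinetic energy:
K_e = E - E' = 72.6000 - 59.6371 = 12.9629 keV

(Intermediate values are shown rounded; full precision is carried through to the final answer.)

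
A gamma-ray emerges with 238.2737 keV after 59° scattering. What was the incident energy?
307.9000 keV

Convert final energy to wavelength (hc ≈ 1239.842 keV·pm):
λ' = hc/E' = 1239.842 / 238.2737 = 5.2034 pm

Calculate the Compton shift:
Δλ = λ_C(1 - cos(59°))
Δλ = 2.4263 × (1 - cos(59°))
Δλ = 1.1767 pm

Initial wavelength:
λ = λ' - Δλ = 5.2034 - 1.1767 = 4.0268 pm

Initial energy:
E = hc/λ = 1239.842 / 4.0268 = 307.9000 keV

(Intermediate values are shown rounded; full precision is carried through to the final answer.)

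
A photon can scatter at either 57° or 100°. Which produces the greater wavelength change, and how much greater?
100° produces the larger shift by a factor of 2.577

Calculate both shifts using Δλ = λ_C(1 - cos θ):

For θ₁ = 57°:
Δλ₁ = 2.4263 × (1 - cos(57°))
Δλ₁ = 2.4263 × 0.4554
Δλ₁ = 1.1048 pm

For θ₂ = 100°:
Δλ₂ = 2.4263 × (1 - cos(100°))
Δλ₂ = 2.4263 × 1.1736
Δλ₂ = 2.8476 pm

The 100° angle produces the larger shift.
Ratio: 2.8476/1.1048 = 2.577

(Intermediate values are shown rounded; full precision is carried through to the final answer.)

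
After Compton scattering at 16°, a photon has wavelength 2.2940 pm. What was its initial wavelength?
2.2000 pm

From λ' = λ + Δλ, we have λ = λ' - Δλ

First calculate the Compton shift:
Δλ = λ_C(1 - cos θ)
Δλ = 2.4263 × (1 - cos(16°))
Δλ = 2.4263 × 0.0387
Δλ = 0.0940 pm

Initial wavelength:
λ = λ' - Δλ
λ = 2.2940 - 0.0940
λ = 2.2000 pm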